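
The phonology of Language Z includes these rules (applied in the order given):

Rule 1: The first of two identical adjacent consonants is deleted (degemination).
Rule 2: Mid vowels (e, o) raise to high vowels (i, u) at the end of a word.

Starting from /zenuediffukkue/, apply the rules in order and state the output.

Rule 1 (degemination): /ff/ is a geminate; the first /f/ deletes. /kk/ is a geminate; the first /k/ deletes. /zenuediffukkue/ → zenuedifukue.
Rule 2 (final vowel raising): /e/ is a mid vowel in word-final position, so it raises to [i]. /zenuedifukue/ → zenuedifukui.

zenuedifukui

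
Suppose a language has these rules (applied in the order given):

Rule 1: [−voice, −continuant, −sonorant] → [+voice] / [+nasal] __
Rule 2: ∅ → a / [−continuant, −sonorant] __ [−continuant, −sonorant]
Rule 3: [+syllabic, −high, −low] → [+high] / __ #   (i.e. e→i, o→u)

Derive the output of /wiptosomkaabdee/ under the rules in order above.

Rule 1 (post-nasal voicing): /k/ is a voiceless stop immediately after the nasal /m/, so it voices to [g]. /wiptosomkaabdee/ → wiptosomgaabdee.
Rule 2 (stop-cluster a-epenthesis): /p/ and /t/ form a stop–stop cluster, so [a] is inserted between them. /b/ and /d/ form a stop–stop cluster, so [a] is inserted between them. /wiptosomgaabdee/ → wipatosomgaabadee.
Rule 3 (final vowel raising): /e/ is a mid vowel in word-final position, so it raises to [i]. /wipatosomgaabadee/ → wipatosomgaabadei.

wipatosomgaabadei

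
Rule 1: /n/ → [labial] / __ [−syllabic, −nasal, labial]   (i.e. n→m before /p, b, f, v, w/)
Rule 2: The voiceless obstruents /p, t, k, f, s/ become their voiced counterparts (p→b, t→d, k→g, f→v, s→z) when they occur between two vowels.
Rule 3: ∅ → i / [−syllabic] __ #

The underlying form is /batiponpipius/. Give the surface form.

badibompibiusi

Rule 1 (nasal place assimilation): /n/ precedes the labial consonant /p/, so it assimilates in place to [m]. /batiponpipius/ → batipompipius.
Rule 2 (intervocalic voicing): /t/ is a voiceless obstruent between vowels /a/ and /i/, so it voices to [d]. /p/ is a voiceless obstruent between vowels /i/ and /o/, so it voices to [b]. /p/ is a voiceless obstruent between vowels /i/ and /i/, so it voices to [b]. /batipompipius/ → badibompibius.
Rule 3 (final i-epenthesis): the form ends in the consonant /s/, so [i] is inserted word-finally. /badibompibius/ → badibompibiusi.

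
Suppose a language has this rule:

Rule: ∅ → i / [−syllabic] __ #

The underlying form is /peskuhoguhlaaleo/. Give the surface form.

No segment of /peskuhoguhlaaleo/ meets the structural description of the rule, so the form surfaces unchanged.

peskuhoguhlaaleo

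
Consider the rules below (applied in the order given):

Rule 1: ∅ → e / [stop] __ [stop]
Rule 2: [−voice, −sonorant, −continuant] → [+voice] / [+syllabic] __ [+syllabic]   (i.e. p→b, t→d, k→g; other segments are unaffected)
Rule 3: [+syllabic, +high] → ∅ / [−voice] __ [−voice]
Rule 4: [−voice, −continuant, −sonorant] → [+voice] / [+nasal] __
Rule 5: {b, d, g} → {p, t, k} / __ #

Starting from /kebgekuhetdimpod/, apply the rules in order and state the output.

Rule 1 (stop-cluster e-epenthesis): /b/ and /g/ form a stop–stop cluster, so [e] is inserted between them. /t/ and /d/ form a stop–stop cluster, so [e] is inserted between them. /kebgekuhetdimpod/ → kebegekuhetedimpod.
Rule 2 (intervocalic voicing): /k/ is a voiceless stop between vowels /e/ and /u/, so it voices to [g]. /t/ is a voiceless stop between vowels /e/ and /e/, so it voices to [d]. /kebegekuhetedimpod/ → kebegeguhededimpod.
Rule 3 (high vowel syncope): no segment meets the environment; /kebegeguhededimpod/ is unchanged.
Rule 4 (post-nasal voicing): /p/ is a voiceless stop immediately after the nasal /m/, so it voices to [b]. /kebegeguhededimpod/ → kebegeguhededimbod.
Rule 5 (final devoicing): /d/ is a voiced stop in word-final position, so it devoices to [t]. /kebegeguhededimbod/ → kebegeguhededimbot.

kebegeguhededimbot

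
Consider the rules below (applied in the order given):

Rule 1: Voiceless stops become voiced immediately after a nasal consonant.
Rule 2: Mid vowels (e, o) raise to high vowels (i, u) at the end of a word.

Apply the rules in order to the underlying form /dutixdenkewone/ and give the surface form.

Rule 1 (post-nasal voicing): /k/ is a voiceless stop immediately after the nasal /n/, so it voices to [g]. /dutixdenkewone/ → dutixdengewone.
Rule 2 (final vowel raising): /e/ is a mid vowel in word-final position, so it raises to [i]. /dutixdengewone/ → dutixdengewoni.

dutixdengewoni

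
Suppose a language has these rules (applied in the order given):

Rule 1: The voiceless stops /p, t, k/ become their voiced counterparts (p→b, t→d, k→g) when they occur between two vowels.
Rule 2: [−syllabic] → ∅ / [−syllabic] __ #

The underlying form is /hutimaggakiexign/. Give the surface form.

Rule 1 (intervocalic voicing): /t/ is a voiceless stop between vowels /u/ and /i/, so it voices to [d]. /k/ is a voiceless stop between vowels /a/ and /i/, so it voices to [g]. /hutimaggakiexign/ → hudimaggagiexign.
Rule 2 (final cluster simplification): /n/ is the second consonant of a word-final cluster /gn/, so it deletes. /hudimaggagiexign/ → hudimaggagiexig.

hudimaggagiexig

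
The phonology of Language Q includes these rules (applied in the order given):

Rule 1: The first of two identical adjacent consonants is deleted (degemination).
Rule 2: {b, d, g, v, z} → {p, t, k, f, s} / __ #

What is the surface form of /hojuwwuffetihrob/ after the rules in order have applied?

Rule 1 (degemination): /ww/ is a geminate; the first /w/ deletes. /ff/ is a geminate; the first /f/ deletes. /hojuwwuffetihrob/ → hojuwufetihrob.
Rule 2 (final devoicing): /b/ is a voiced obstruent in word-final position, so it devoices to [p]. /hojuwufetihrob/ → hojuwufetihrop.

hojuwufetihrop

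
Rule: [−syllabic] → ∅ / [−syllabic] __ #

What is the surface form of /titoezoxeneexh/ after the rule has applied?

/h/ is the second consonant of a word-final cluster /xh/, so it deletes.
The other instances of /t/, /z/, /x/, /n/ do not occur in the required environment and remain unchanged.
Surface form: [titoezoxeneex].

titoezoxeneex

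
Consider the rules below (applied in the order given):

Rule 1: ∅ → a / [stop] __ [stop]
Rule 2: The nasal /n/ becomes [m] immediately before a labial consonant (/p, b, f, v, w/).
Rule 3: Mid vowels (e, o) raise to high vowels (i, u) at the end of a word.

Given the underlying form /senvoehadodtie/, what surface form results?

semvoehadodatii

Rule 1 (stop-cluster a-epenthesis): /d/ and /t/ form a stop–stop cluster, so [a] is inserted between them. /senvoehadodtie/ → senvoehadodatie.
Rule 2 (nasal place assimilation): /n/ precedes the labial consonant /v/, so it assimilates in place to [m]. /senvoehadodatie/ → semvoehadodatie.
Rule 3 (final vowel raising): /e/ is a mid vowel in word-final position, so it raises to [i]. /semvoehadodatie/ → semvoehadodatii.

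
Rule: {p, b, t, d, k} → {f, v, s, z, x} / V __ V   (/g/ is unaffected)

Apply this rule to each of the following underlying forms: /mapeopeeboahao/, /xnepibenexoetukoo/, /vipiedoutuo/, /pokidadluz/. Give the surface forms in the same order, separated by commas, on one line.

mafeofeevoahao, xnefivenexoesuxoo, vifiezousuo, poxizadluz

/mapeopeeboahao/: /p/ is a stop between vowels /a/ and /e/, so it spirantizes to the fricative [f]. /p/ is a stop between vowels /o/ and /e/, so it spirantizes to the fricative [f]. /b/ is a stop between vowels /e/ and /o/, so it spirantizes to the fricative [v]. → [mafeofeevoahao].
/xnepibenexoetukoo/: /p/ is a stop between vowels /e/ and /i/, so it spirantizes to the fricative [f]. /b/ is a stop between vowels /i/ and /e/, so it spirantizes to the fricative [v]. /t/ is a stop between vowels /e/ and /u/, so it spirantizes to the fricative [s]. /k/ is a stop between vowels /u/ and /o/, so it spirantizes to the fricative [x]. → [xnefivenexoesuxoo].
/vipiedoutuo/: /p/ is a stop between vowels /i/ and /i/, so it spirantizes to the fricative [f]. /d/ is a stop between vowels /e/ and /o/, so it spirantizes to the fricative [z]. /t/ is a stop between vowels /u/ and /u/, so it spirantizes to the fricative [s]. → [vifiezousuo].
/pokidadluz/: /k/ is a stop between vowels /o/ and /i/, so it spirantizes to the fricative [x]. /d/ is a stop between vowels /i/ and /a/, so it spirantizes to the fricative [z]. → [poxizadluz].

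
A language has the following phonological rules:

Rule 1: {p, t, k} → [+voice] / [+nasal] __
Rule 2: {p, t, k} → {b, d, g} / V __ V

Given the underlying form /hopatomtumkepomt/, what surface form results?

hobadomdumgebomd

Rule 1 (post-nasal voicing): /t/ is a voiceless stop immediately after the nasal /m/, so it voices to [d]. /k/ is a voiceless stop immediately after the nasal /m/, so it voices to [g]. /t/ is a voiceless stop immediately after the nasal /m/, so it voices to [d]. /hopatomtumkepomt/ → hopatomdumgepomd.
Rule 2 (intervocalic voicing): /p/ is a voiceless stop between vowels /o/ and /a/, so it voices to [b]. /t/ is a voiceless stop between vowels /a/ and /o/, so it voices to [d]. /p/ is a voiceless stop between vowels /e/ and /o/, so it voices to [b]. /hopatomdumgepomd/ → hobadomdumgebomd.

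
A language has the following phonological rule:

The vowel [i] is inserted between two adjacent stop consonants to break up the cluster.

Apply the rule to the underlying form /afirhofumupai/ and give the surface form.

afirhofumupai

No segment of /afirhofumupai/ meets the structural description of the rule, so the form surfaces unchanged.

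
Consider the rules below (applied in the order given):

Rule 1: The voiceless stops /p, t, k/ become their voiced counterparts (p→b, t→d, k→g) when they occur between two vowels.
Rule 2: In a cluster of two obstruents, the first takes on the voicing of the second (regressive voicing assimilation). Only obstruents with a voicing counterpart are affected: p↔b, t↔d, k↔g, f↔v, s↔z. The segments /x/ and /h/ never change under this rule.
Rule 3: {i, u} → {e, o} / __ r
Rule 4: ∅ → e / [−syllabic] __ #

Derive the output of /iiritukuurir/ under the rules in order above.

Rule 1 (intervocalic voicing): /t/ is a voiceless stop between vowels /i/ and /u/, so it voices to [d]. /k/ is a voiceless stop between vowels /u/ and /u/, so it voices to [g]. /iiritukuurir/ → iiriduguurir.
Rule 2 (regressive voicing assimilation): no segment meets the environment; /iiriduguurir/ is unchanged.
Rule 3 (pre-rhotic lowering): /i/ is a high vowel immediately before /r/, so it lowers to [e]. /u/ is a high vowel immediately before /r/, so it lowers to [o]. /i/ is a high vowel immediately before /r/, so it lowers to [e]. /iiriduguurir/ → ieriduguorer.
Rule 4 (final e-epenthesis): the form ends in the consonant /r/, so [e] is inserted word-finally. /ieriduguorer/ → ieriduguorere.

ieriduguorere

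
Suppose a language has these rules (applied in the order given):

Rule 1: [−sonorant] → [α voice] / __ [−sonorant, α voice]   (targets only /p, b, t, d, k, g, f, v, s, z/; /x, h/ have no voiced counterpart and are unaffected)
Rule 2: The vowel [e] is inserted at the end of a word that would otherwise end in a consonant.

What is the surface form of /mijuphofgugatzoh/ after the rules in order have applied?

mijuphovgugadzohe

Rule 1 (regressive voicing assimilation): /f/ precedes the voiced obstruent /g/, so it voices to [v] by assimilation. /t/ precedes the voiced obstruent /z/, so it voices to [d] by assimilation. /mijuphofgugatzoh/ → mijuphovgugadzoh.
Rule 2 (final e-epenthesis): the form ends in the consonant /h/, so [e] is inserted word-finally. /mijuphovgugadzoh/ → mijuphovgugadzohe.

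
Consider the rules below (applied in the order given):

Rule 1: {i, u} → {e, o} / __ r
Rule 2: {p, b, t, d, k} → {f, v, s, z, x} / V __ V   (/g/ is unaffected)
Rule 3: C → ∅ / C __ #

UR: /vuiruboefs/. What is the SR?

Rule 1 (pre-rhotic lowering): /i/ is a high vowel immediately before /r/, so it lowers to [e]. /vuiruboefs/ → vueruboefs.
Rule 2 (intervocalic spirantization): /b/ is a stop between vowels /u/ and /o/, so it spirantizes to the fricative [v]. /vueruboefs/ → vueruvoefs.
Rule 3 (final cluster simplification): /s/ is the second consonant of a word-final cluster /fs/, so it deletes. /vueruvoefs/ → vueruvoef.

vueruvoef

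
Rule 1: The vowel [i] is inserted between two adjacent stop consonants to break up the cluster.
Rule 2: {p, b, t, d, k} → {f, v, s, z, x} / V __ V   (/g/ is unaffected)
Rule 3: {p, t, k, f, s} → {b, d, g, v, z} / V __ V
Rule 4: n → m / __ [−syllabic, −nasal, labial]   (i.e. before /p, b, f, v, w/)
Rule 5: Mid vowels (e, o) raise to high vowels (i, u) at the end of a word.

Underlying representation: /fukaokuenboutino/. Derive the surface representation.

fuxaoxuembouzinu

Rule 1 (stop-cluster i-epenthesis): no segment meets the environment; /fukaokuenboutino/ is unchanged.
Rule 2 (intervocalic spirantization): /k/ is a stop between vowels /u/ and /a/, so it spirantizes to the fricative [x]. /k/ is a stop between vowels /o/ and /u/, so it spirantizes to the fricative [x]. /t/ is a stop between vowels /u/ and /i/, so it spirantizes to the fricative [s]. /fukaokuenboutino/ → fuxaoxuenbousino.
Rule 3 (intervocalic voicing): /s/ is a voiceless obstruent between vowels /u/ and /i/, so it voices to [z]. /fuxaoxuenbousino/ → fuxaoxuenbouzino.
Rule 4 (nasal place assimilation): /n/ precedes the labial consonant /b/, so it assimilates in place to [m]. /fuxaoxuenbouzino/ → fuxaoxuembouzino.
Rule 5 (final vowel raising): /o/ is a mid vowel in word-final position, so it raises to [u]. /fuxaoxuembouzino/ → fuxaoxuembouzinu.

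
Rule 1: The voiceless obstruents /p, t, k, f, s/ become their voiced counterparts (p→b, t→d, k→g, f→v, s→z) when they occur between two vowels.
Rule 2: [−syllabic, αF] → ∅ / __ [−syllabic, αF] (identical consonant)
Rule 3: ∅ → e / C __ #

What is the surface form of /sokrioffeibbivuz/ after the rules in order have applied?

sokriofeibivuze

Rule 1 (intervocalic voicing): no segment meets the environment; /sokrioffeibbivuz/ is unchanged.
Rule 2 (degemination): /ff/ is a geminate; the first /f/ deletes. /bb/ is a geminate; the first /b/ deletes. /sokrioffeibbivuz/ → sokriofeibivuz.
Rule 3 (final e-epenthesis): the form ends in the consonant /z/, so [e] is inserted word-finally. /sokriofeibivuz/ → sokriofeibivuze.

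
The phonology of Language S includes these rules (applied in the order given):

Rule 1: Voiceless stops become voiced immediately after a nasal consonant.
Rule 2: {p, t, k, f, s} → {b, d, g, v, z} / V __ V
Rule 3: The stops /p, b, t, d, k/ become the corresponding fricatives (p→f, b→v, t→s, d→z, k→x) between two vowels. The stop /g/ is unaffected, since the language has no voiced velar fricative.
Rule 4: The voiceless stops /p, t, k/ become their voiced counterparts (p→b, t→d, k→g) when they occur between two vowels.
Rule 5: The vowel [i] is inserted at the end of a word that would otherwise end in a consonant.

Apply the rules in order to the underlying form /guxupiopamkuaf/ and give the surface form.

guxuviovamguafi

Rule 1 (post-nasal voicing): /k/ is a voiceless stop immediately after the nasal /m/, so it voices to [g]. /guxupiopamkuaf/ → guxupiopamguaf.
Rule 2 (intervocalic voicing): /p/ is a voiceless obstruent between vowels /u/ and /i/, so it voices to [b]. /p/ is a voiceless obstruent between vowels /o/ and /a/, so it voices to [b]. /guxupiopamguaf/ → guxubiobamguaf.
Rule 3 (intervocalic spirantization): /b/ is a stop between vowels /u/ and /i/, so it spirantizes to the fricative [v]. /b/ is a stop between vowels /o/ and /a/, so it spirantizes to the fricative [v]. /guxubiobamguaf/ → guxuviovamguaf.
Rule 4 (intervocalic voicing): no segment meets the environment; /guxuviovamguaf/ is unchanged.
Rule 5 (final i-epenthesis): the form ends in the consonant /f/, so [i] is inserted word-finally. /guxuviovamguaf/ → guxuviovamguafi.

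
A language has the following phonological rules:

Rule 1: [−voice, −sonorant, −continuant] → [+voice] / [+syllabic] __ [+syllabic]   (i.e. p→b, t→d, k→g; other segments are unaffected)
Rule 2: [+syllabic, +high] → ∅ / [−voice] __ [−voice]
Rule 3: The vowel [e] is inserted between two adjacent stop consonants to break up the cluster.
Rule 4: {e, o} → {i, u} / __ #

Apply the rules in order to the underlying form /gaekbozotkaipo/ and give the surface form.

gaekebozotekaibu

Rule 1 (intervocalic voicing): /p/ is a voiceless stop between vowels /i/ and /o/, so it voices to [b]. /gaekbozotkaipo/ → gaekbozotkaibo.
Rule 2 (high vowel syncope): no segment meets the environment; /gaekbozotkaibo/ is unchanged.
Rule 3 (stop-cluster e-epenthesis): /k/ and /b/ form a stop–stop cluster, so [e] is inserted between them. /t/ and /k/ form a stop–stop cluster, so [e] is inserted between them. /gaekbozotkaibo/ → gaekebozotekaibo.
Rule 4 (final vowel raising): /o/ is a mid vowel in word-final position, so it raises to [u]. /gaekebozotekaibo/ → gaekebozotekaibu.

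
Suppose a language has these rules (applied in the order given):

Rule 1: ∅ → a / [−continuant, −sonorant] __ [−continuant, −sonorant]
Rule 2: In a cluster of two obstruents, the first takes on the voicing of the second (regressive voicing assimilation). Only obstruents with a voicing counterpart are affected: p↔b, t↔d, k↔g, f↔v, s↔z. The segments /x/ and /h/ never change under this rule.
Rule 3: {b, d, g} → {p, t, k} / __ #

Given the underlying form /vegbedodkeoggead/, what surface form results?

Rule 1 (stop-cluster a-epenthesis): /g/ and /b/ form a stop–stop cluster, so [a] is inserted between them. /d/ and /k/ form a stop–stop cluster, so [a] is inserted between them. /g/ and /g/ form a stop–stop cluster, so [a] is inserted between them. /vegbedodkeoggead/ → vegabedodakeogagead.
Rule 2 (regressive voicing assimilation): no segment meets the environment; /vegabedodakeogagead/ is unchanged.
Rule 3 (final devoicing): /d/ is a voiced stop in word-final position, so it devoices to [t]. /vegabedodakeogagead/ → vegabedodakeogageat.

vegabedodakeogageat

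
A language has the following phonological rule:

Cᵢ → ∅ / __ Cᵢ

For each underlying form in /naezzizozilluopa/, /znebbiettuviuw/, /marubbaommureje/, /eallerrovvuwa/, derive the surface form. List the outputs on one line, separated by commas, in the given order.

naezizoziluopa, znebietuviuw, marubaomureje, ealerovuwa

/naezzizozilluopa/: /zz/ is a geminate; the first /z/ deletes. /ll/ is a geminate; the first /l/ deletes. → [naezizoziluopa].
/znebbiettuviuw/: /bb/ is a geminate; the first /b/ deletes. /tt/ is a geminate; the first /t/ deletes. → [znebietuviuw].
/marubbaommureje/: /bb/ is a geminate; the first /b/ deletes. /mm/ is a geminate; the first /m/ deletes. → [marubaomureje].
/eallerrovvuwa/: /ll/ is a geminate; the first /l/ deletes. /rr/ is a geminate; the first /r/ deletes. /vv/ is a geminate; the first /v/ deletes. → [ealerovuwa].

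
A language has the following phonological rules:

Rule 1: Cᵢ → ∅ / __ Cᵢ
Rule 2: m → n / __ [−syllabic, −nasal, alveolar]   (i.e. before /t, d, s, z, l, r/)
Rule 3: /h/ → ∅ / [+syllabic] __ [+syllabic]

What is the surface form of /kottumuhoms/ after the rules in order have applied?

kotumuons

Rule 1 (degemination): /tt/ is a geminate; the first /t/ deletes. /kottumuhoms/ → kotumuhoms.
Rule 2 (nasal place assimilation): /m/ precedes the alveolar consonant /s/, so it assimilates in place to [n]. /kotumuhoms/ → kotumuhons.
Rule 3 (intervocalic h-deletion): /h/ occurs between vowels /u/ and /o/, so it deletes. /kotumuhons/ → kotumuons.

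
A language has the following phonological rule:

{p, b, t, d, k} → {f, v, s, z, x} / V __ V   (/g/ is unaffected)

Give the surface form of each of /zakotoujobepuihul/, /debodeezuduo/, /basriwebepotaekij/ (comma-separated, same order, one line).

zaxosoujovefuihul, devozeezuzuo, basriwevefosaexij

/zakotoujobepuihul/: /k/ is a stop between vowels /a/ and /o/, so it spirantizes to the fricative [x]. /t/ is a stop between vowels /o/ and /o/, so it spirantizes to the fricative [s]. /b/ is a stop between vowels /o/ and /e/, so it spirantizes to the fricative [v]. /p/ is a stop between vowels /e/ and /u/, so it spirantizes to the fricative [f]. → [zaxosoujovefuihul].
/debodeezuduo/: /b/ is a stop between vowels /e/ and /o/, so it spirantizes to the fricative [v]. /d/ is a stop between vowels /o/ and /e/, so it spirantizes to the fricative [z]. /d/ is a stop between vowels /u/ and /u/, so it spirantizes to the fricative [z]. → [devozeezuzuo].
/basriwebepotaekij/: /b/ is a stop between vowels /e/ and /e/, so it spirantizes to the fricative [v]. /p/ is a stop between vowels /e/ and /o/, so it spirantizes to the fricative [f]. /t/ is a stop between vowels /o/ and /a/, so it spirantizes to the fricative [s]. /k/ is a stop between vowels /e/ and /i/, so it spirantizes to the fricative [x]. → [basriwevefosaexij].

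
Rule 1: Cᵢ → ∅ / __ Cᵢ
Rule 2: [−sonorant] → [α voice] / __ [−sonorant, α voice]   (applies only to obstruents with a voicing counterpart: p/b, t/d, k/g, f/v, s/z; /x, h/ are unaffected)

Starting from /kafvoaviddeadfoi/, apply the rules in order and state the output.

kavvoavideatfoi

Rule 1 (degemination): /dd/ is a geminate; the first /d/ deletes. /kafvoaviddeadfoi/ → kafvoavideadfoi.
Rule 2 (regressive voicing assimilation): /f/ precedes the voiced obstruent /v/, so it voices to [v] by assimilation. /d/ precedes the voiceless obstruent /f/, so it devoices to [t] by assimilation. /kafvoavideadfoi/ → kavvoavideatfoi.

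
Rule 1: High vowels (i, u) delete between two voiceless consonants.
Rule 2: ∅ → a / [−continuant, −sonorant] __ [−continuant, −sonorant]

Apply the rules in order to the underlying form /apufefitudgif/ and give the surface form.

Rule 1 (high vowel syncope): /u/ is a high vowel flanked by voiceless consonants /p/ and /f/, so it deletes. /i/ is a high vowel flanked by voiceless consonants /f/ and /t/, so it deletes. /apufefitudgif/ → apfeftudgif.
Rule 2 (stop-cluster a-epenthesis): /d/ and /g/ form a stop–stop cluster, so [a] is inserted between them. /apfeftudgif/ → apfeftudagif.

apfeftudagif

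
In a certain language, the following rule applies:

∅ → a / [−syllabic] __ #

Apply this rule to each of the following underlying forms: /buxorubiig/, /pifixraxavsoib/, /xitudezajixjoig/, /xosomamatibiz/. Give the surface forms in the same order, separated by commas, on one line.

/buxorubiig/: the form ends in the consonant /g/, so [a] is inserted word-finally. → [buxorubiiga].
/pifixraxavsoib/: the form ends in the consonant /b/, so [a] is inserted word-finally. → [pifixraxavsoiba].
/xitudezajixjoig/: the form ends in the consonant /g/, so [a] is inserted word-finally. → [xitudezajixjoiga].
/xosomamatibiz/: the form ends in the consonant /z/, so [a] is inserted word-finally. → [xosomamatibiza].

buxorubiiga, pifixraxavsoiba, xitudezajixjoiga, xosomamatibiza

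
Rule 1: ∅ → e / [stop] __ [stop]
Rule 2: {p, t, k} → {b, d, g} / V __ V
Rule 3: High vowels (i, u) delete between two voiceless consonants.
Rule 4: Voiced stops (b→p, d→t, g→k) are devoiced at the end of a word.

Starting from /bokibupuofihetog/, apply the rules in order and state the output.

bogibubuofhedok

Rule 1 (stop-cluster e-epenthesis): no segment meets the environment; /bokibupuofihetog/ is unchanged.
Rule 2 (intervocalic voicing): /k/ is a voiceless stop between vowels /o/ and /i/, so it voices to [g]. /p/ is a voiceless stop between vowels /u/ and /u/, so it voices to [b]. /t/ is a voiceless stop between vowels /e/ and /o/, so it voices to [d]. /bokibupuofihetog/ → bogibubuofihedog.
Rule 3 (high vowel syncope): /i/ is a high vowel flanked by voiceless consonants /f/ and /h/, so it deletes. /bogibubuofihedog/ → bogibubuofhedog.
Rule 4 (final devoicing): /g/ is a voiced stop in word-final position, so it devoices to [k]. /bogibubuofhedog/ → bogibubuofhedok.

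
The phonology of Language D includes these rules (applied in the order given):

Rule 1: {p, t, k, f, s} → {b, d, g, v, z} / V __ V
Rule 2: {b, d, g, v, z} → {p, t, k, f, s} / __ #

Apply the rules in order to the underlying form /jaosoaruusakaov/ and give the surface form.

jaozoaruuzagaof

Rule 1 (intervocalic voicing): /s/ is a voiceless obstruent between vowels /o/ and /o/, so it voices to [z]. /s/ is a voiceless obstruent between vowels /u/ and /a/, so it voices to [z]. /k/ is a voiceless obstruent between vowels /a/ and /a/, so it voices to [g]. /jaosoaruusakaov/ → jaozoaruuzagaov.
Rule 2 (final devoicing): /v/ is a voiced obstruent in word-final position, so it devoices to [f]. /jaozoaruuzagaov/ → jaozoaruuzagaof.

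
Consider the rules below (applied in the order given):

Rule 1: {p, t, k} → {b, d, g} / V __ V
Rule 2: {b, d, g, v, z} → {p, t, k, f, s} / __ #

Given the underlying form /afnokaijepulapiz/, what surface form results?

afnogaijebulabis

Rule 1 (intervocalic voicing): /k/ is a voiceless stop between vowels /o/ and /a/, so it voices to [g]. /p/ is a voiceless stop between vowels /e/ and /u/, so it voices to [b]. /p/ is a voiceless stop between vowels /a/ and /i/, so it voices to [b]. /afnokaijepulapiz/ → afnogaijebulabiz.
Rule 2 (final devoicing): /z/ is a voiced obstruent in word-final position, so it devoices to [s]. /afnogaijebulabiz/ → afnogaijebulabis.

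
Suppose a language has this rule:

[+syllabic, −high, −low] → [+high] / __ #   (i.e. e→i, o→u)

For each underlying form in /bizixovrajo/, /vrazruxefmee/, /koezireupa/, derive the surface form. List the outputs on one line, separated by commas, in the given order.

bizixovraju, vrazruxefmei, koezireupa

/bizixovrajo/: /o/ is a mid vowel in word-final position, so it raises to [u]. → [bizixovraju].
/vrazruxefmee/: /e/ is a mid vowel in word-final position, so it raises to [i]. → [vrazruxefmei].
/koezireupa/: the rule's environment is not met; surfaces unchanged as [koezireupa].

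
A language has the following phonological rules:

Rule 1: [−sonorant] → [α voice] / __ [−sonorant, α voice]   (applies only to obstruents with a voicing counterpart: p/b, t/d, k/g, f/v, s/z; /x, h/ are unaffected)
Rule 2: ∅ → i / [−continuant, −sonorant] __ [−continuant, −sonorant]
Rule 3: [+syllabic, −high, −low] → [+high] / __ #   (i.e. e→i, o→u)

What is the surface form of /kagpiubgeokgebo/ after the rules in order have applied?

Rule 1 (regressive voicing assimilation): /g/ precedes the voiceless obstruent /p/, so it devoices to [k] by assimilation. /k/ precedes the voiced obstruent /g/, so it voices to [g] by assimilation. /kagpiubgeokgebo/ → kakpiubgeoggebo.
Rule 2 (stop-cluster i-epenthesis): /k/ and /p/ form a stop–stop cluster, so [i] is inserted between them. /b/ and /g/ form a stop–stop cluster, so [i] is inserted between them. /g/ and /g/ form a stop–stop cluster, so [i] is inserted between them. /kakpiubgeoggebo/ → kakipiubigeogigebo.
Rule 3 (final vowel raising): /o/ is a mid vowel in word-final position, so it raises to [u]. /kakipiubigeogigebo/ → kakipiubigeogigebu.

kakipiubigeogigebu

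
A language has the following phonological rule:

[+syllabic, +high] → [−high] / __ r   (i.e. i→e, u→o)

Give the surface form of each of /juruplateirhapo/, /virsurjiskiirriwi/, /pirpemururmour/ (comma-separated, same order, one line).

joruplateerhapo, versorjiskierriwi, perpemorormoor

/juruplateirhapo/: /u/ is a high vowel immediately before /r/, so it lowers to [o]. /i/ is a high vowel immediately before /r/, so it lowers to [e]. → [joruplateerhapo].
/virsurjiskiirriwi/: /i/ is a high vowel immediately before /r/, so it lowers to [e]. /u/ is a high vowel immediately before /r/, so it lowers to [o]. /i/ is a high vowel immediately before /r/, so it lowers to [e]. → [versorjiskierriwi].
/pirpemururmour/: /i/ is a high vowel immediately before /r/, so it lowers to [e]. /u/ is a high vowel immediately before /r/, so it lowers to [o]. /u/ is a high vowel immediately before /r/, so it lowers to [o]. /u/ is a high vowel immediately before /r/, so it lowers to [o]. → [perpemorormoor].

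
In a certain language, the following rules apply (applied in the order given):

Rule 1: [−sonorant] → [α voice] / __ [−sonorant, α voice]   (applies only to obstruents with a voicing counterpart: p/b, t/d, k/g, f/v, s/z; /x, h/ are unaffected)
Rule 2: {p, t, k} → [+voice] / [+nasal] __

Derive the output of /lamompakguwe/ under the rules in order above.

lamombagguwe

Rule 1 (regressive voicing assimilation): /k/ precedes the voiced obstruent /g/, so it voices to [g] by assimilation. /lamompakguwe/ → lamompagguwe.
Rule 2 (post-nasal voicing): /p/ is a voiceless stop immediately after the nasal /m/, so it voices to [b]. /lamompagguwe/ → lamombagguwe.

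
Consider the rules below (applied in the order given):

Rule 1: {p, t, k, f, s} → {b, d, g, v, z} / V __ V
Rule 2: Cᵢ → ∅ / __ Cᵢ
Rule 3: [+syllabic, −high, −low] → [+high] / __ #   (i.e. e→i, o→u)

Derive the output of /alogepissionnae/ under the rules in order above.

Rule 1 (intervocalic voicing): /p/ is a voiceless obstruent between vowels /e/ and /i/, so it voices to [b]. /alogepissionnae/ → alogebissionnae.
Rule 2 (degemination): /ss/ is a geminate; the first /s/ deletes. /nn/ is a geminate; the first /n/ deletes. /alogebissionnae/ → alogebisionae.
Rule 3 (final vowel raising): /e/ is a mid vowel in word-final position, so it raises to [i]. /alogebisionae/ → alogebisionai.

alogebisionai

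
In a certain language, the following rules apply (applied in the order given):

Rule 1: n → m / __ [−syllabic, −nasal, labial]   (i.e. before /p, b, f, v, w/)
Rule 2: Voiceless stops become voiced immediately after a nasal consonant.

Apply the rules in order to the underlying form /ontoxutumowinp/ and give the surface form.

ondoxutumowimb

Rule 1 (nasal place assimilation): /n/ precedes the labial consonant /p/, so it assimilates in place to [m]. /ontoxutumowinp/ → ontoxutumowimp.
Rule 2 (post-nasal voicing): /t/ is a voiceless stop immediately after the nasal /n/, so it voices to [d]. /p/ is a voiceless stop immediately after the nasal /m/, so it voices to [b]. /ontoxutumowimp/ → ondoxutumowimb.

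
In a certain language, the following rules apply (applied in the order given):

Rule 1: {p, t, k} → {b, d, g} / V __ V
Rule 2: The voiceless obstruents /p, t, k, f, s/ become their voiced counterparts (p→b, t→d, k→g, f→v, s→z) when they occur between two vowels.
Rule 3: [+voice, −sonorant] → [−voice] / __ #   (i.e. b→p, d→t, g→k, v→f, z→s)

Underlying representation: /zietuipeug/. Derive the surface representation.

zieduibeuk

Rule 1 (intervocalic voicing): /t/ is a voiceless stop between vowels /e/ and /u/, so it voices to [d]. /p/ is a voiceless stop between vowels /i/ and /e/, so it voices to [b]. /zietuipeug/ → zieduibeug.
Rule 2 (intervocalic voicing): no segment meets the environment; /zieduibeug/ is unchanged.
Rule 3 (final devoicing): /g/ is a voiced obstruent in word-final position, so it devoices to [k]. /zieduibeug/ → zieduibeuk.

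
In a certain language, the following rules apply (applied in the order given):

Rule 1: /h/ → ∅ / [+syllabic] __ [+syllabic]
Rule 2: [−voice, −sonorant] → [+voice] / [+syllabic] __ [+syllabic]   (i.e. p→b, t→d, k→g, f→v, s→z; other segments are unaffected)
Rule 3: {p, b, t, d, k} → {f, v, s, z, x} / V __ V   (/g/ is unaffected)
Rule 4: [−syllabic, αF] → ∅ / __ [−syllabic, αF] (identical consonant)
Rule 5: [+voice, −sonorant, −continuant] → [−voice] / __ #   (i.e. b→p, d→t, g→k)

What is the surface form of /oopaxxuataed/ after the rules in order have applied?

Rule 1 (intervocalic h-deletion): no segment meets the environment; /oopaxxuataed/ is unchanged.
Rule 2 (intervocalic voicing): /p/ is a voiceless obstruent between vowels /o/ and /a/, so it voices to [b]. /t/ is a voiceless obstruent between vowels /a/ and /a/, so it voices to [d]. /oopaxxuataed/ → oobaxxuadaed.
Rule 3 (intervocalic spirantization): /b/ is a stop between vowels /o/ and /a/, so it spirantizes to the fricative [v]. /d/ is a stop between vowels /a/ and /a/, so it spirantizes to the fricative [z]. /oobaxxuadaed/ → oovaxxuazaed.
Rule 4 (degemination): /xx/ is a geminate; the first /x/ deletes. /oovaxxuazaed/ → oovaxuazaed.
Rule 5 (final devoicing): /d/ is a voiced stop in word-final position, so it devoices to [t]. /oovaxuazaed/ → oovaxuazaet.

oovaxuazaet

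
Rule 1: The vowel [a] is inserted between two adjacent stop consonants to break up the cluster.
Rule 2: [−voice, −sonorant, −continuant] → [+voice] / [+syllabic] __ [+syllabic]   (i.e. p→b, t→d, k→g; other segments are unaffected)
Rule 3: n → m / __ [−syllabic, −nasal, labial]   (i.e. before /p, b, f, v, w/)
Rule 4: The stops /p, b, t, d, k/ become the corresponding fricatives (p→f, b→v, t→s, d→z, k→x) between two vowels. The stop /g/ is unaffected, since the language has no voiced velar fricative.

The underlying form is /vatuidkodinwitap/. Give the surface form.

vazuizagozimwizap

Rule 1 (stop-cluster a-epenthesis): /d/ and /k/ form a stop–stop cluster, so [a] is inserted between them. /vatuidkodinwitap/ → vatuidakodinwitap.
Rule 2 (intervocalic voicing): /t/ is a voiceless stop between vowels /a/ and /u/, so it voices to [d]. /k/ is a voiceless stop between vowels /a/ and /o/, so it voices to [g]. /t/ is a voiceless stop between vowels /i/ and /a/, so it voices to [d]. /vatuidakodinwitap/ → vaduidagodinwidap.
Rule 3 (nasal place assimilation): /n/ precedes the labial consonant /w/, so it assimilates in place to [m]. /vaduidagodinwidap/ → vaduidagodimwidap.
Rule 4 (intervocalic spirantization): /d/ is a stop between vowels /a/ and /u/, so it spirantizes to the fricative [z]. /d/ is a stop between vowels /i/ and /a/, so it spirantizes to the fricative [z]. /d/ is a stop between vowels /o/ and /i/, so it spirantizes to the fricative [z]. /d/ is a stop between vowels /i/ and /a/, so it spirantizes to the fricative [z]. /vaduidagodimwidap/ → vazuizagozimwizap.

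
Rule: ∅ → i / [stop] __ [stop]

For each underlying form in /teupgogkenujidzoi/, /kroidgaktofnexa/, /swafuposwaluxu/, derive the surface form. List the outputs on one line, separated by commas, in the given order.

teupigogikenujidzoi, kroidigakitofnexa, swafuposwaluxu

/teupgogkenujidzoi/: /p/ and /g/ form a stop–stop cluster, so [i] is inserted between them. /g/ and /k/ form a stop–stop cluster, so [i] is inserted between them. → [teupigogikenujidzoi].
/kroidgaktofnexa/: /d/ and /g/ form a stop–stop cluster, so [i] is inserted between them. /k/ and /t/ form a stop–stop cluster, so [i] is inserted between them. → [kroidigakitofnexa].
/swafuposwaluxu/: the rule's environment is not met; surfaces unchanged as [swafuposwaluxu].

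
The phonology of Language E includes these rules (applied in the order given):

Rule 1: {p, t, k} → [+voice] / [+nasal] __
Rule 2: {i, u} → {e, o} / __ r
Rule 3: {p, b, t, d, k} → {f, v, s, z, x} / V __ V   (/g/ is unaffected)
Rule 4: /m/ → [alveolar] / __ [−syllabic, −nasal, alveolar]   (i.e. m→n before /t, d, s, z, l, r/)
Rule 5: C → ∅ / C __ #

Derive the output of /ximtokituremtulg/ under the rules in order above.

Rule 1 (post-nasal voicing): /t/ is a voiceless stop immediately after the nasal /m/, so it voices to [d]. /t/ is a voiceless stop immediately after the nasal /m/, so it voices to [d]. /ximtokituremtulg/ → ximdokituremdulg.
Rule 2 (pre-rhotic lowering): /u/ is a high vowel immediately before /r/, so it lowers to [o]. /ximdokituremdulg/ → ximdokitoremdulg.
Rule 3 (intervocalic spirantization): /k/ is a stop between vowels /o/ and /i/, so it spirantizes to the fricative [x]. /t/ is a stop between vowels /i/ and /o/, so it spirantizes to the fricative [s]. /ximdokitoremdulg/ → ximdoxisoremdulg.
Rule 4 (nasal place assimilation): /m/ precedes the alveolar consonant /d/, so it assimilates in place to [n]. /m/ precedes the alveolar consonant /d/, so it assimilates in place to [n]. /ximdoxisoremdulg/ → xindoxisorendulg.
Rule 5 (final cluster simplification): /g/ is the second consonant of a word-final cluster /lg/, so it deletes. /xindoxisorendulg/ → xindoxisorendul.

xindoxisorendul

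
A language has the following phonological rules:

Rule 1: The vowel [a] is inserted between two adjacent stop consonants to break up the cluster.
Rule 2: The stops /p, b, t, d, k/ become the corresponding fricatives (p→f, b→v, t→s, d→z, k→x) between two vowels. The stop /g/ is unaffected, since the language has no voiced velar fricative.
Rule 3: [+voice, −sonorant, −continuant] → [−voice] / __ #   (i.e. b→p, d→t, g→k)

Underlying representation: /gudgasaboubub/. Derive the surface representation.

guzagasavouvup

Rule 1 (stop-cluster a-epenthesis): /d/ and /g/ form a stop–stop cluster, so [a] is inserted between them. /gudgasaboubub/ → gudagasaboubub.
Rule 2 (intervocalic spirantization): /d/ is a stop between vowels /u/ and /a/, so it spirantizes to the fricative [z]. /b/ is a stop between vowels /a/ and /o/, so it spirantizes to the fricative [v]. /b/ is a stop between vowels /u/ and /u/, so it spirantizes to the fricative [v]. /gudagasaboubub/ → guzagasavouvub.
Rule 3 (final devoicing): /b/ is a voiced stop in word-final position, so it devoices to [p]. /guzagasavouvub/ → guzagasavouvup.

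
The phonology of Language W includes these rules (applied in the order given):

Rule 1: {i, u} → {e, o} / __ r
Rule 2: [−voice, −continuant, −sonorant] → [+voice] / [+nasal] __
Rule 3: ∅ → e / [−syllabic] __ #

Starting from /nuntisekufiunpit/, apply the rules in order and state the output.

Rule 1 (pre-rhotic lowering): no segment meets the environment; /nuntisekufiunpit/ is unchanged.
Rule 2 (post-nasal voicing): /t/ is a voiceless stop immediately after the nasal /n/, so it voices to [d]. /p/ is a voiceless stop immediately after the nasal /n/, so it voices to [b]. /nuntisekufiunpit/ → nundisekufiunbit.
Rule 3 (final e-epenthesis): the form ends in the consonant /t/, so [e] is inserted word-finally. /nundisekufiunbit/ → nundisekufiunbite.

nundisekufiunbite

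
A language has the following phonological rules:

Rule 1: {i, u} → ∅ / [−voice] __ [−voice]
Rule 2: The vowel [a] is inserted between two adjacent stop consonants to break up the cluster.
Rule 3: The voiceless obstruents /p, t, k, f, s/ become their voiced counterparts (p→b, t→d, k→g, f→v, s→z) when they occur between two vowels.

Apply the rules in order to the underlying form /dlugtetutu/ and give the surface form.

Rule 1 (high vowel syncope): /u/ is a high vowel flanked by voiceless consonants /t/ and /t/, so it deletes. /dlugtetutu/ → dlugtettu.
Rule 2 (stop-cluster a-epenthesis): /g/ and /t/ form a stop–stop cluster, so [a] is inserted between them. /t/ and /t/ form a stop–stop cluster, so [a] is inserted between them. /dlugtettu/ → dlugatetatu.
Rule 3 (intervocalic voicing): /t/ is a voiceless obstruent between vowels /a/ and /e/, so it voices to [d]. /t/ is a voiceless obstruent between vowels /e/ and /a/, so it voices to [d]. /t/ is a voiceless obstruent between vowels /a/ and /u/, so it voices to [d]. /dlugatetatu/ → dlugadedadu.

dlugadedadu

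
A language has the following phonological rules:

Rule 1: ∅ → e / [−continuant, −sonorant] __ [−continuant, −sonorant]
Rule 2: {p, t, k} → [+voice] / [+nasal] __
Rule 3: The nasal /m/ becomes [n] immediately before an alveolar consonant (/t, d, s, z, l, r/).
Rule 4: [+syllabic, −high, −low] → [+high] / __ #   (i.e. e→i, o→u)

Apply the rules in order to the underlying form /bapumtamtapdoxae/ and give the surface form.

bapundandapedoxai

Rule 1 (stop-cluster e-epenthesis): /p/ and /d/ form a stop–stop cluster, so [e] is inserted between them. /bapumtamtapdoxae/ → bapumtamtapedoxae.
Rule 2 (post-nasal voicing): /t/ is a voiceless stop immediately after the nasal /m/, so it voices to [d]. /t/ is a voiceless stop immediately after the nasal /m/, so it voices to [d]. /bapumtamtapedoxae/ → bapumdamdapedoxae.
Rule 3 (nasal place assimilation): /m/ precedes the alveolar consonant /d/, so it assimilates in place to [n]. /m/ precedes the alveolar consonant /d/, so it assimilates in place to [n]. /bapumdamdapedoxae/ → bapundandapedoxae.
Rule 4 (final vowel raising): /e/ is a mid vowel in word-final position, so it raises to [i]. /bapundandapedoxae/ → bapundandapedoxai.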